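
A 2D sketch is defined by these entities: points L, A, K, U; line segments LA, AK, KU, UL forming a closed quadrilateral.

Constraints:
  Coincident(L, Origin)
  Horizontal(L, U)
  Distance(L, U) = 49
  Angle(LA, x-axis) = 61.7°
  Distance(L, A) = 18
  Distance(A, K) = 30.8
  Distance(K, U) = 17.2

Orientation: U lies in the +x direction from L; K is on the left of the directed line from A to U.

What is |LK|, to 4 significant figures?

41.78

L is at the origin; L and U share the same y with |LU| = 49.0 and U in +x, so U = (49.0, 0). LA runs at 61.7° with |LA| = 18.0, so A = (8.534, 15.85). K is determined by |AK| = 30.8 and |KU| = 17.2 together: it lies at the intersection of circle(A, 30.8) and circle(U, 17.2). With |AU| = 43.46, the foot of the radical line on AU is 29.24 from A and the perpendicular offset is √(30.8² − 29.24²) = 9.678. Taking the left-of-AU solution: K = (39.29, 14.20).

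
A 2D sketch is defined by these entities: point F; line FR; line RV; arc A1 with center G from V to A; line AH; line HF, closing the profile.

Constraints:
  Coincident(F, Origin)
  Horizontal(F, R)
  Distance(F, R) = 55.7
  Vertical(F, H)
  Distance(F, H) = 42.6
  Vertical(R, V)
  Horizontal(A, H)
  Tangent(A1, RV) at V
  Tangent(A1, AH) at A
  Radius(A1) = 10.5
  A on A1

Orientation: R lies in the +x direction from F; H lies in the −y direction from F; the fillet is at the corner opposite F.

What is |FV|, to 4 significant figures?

64.29

The virtual corner opposite F is at (55.70, -42.60). Since A1 is tangent to RV there, GV ⟂ RV and since A1 is tangent to AH there, GA ⟂ AH, with radius 10.5, so the center G sits 10.5 in from both sides at G = (45.20, -32.10). That places the tangent points at V = (55.70, -32.10) on RV and A = (45.20, -42.60) on AH. Then |FV| = |V − F| = 64.29.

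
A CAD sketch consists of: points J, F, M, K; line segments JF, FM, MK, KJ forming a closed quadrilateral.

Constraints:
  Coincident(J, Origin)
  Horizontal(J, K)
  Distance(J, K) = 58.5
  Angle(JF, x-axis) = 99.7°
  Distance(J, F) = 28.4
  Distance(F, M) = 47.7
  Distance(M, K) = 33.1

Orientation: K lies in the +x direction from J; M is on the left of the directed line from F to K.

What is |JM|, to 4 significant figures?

51.89

Checks: |FM| = 47.70 ✓; |MK| = 33.10 ✓.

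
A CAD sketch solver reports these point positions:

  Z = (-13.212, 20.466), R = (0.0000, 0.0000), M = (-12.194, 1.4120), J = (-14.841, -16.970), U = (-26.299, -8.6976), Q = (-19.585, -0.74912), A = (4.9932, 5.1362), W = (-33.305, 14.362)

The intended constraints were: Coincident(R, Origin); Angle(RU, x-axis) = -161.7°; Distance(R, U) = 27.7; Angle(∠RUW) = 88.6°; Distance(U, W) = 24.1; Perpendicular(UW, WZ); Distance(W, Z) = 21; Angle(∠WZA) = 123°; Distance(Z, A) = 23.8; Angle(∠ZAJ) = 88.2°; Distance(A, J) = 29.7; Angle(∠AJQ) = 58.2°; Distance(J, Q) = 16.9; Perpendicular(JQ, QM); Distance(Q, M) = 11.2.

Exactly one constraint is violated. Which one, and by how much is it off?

Distance(Q, M) = 11.2 — off by 3.50.

R = (0.00, 0.00) ✓; RU at -161.7° ✓; |RU| = 27.70 ✓; ∠RUW = 88.60° ✓; |UW| = 24.10 ✓; ∠(UW, WZ) = 90.00° ✓; |WZ| = 21.00 ✓; ∠WZA = 123.0° ✓; |ZA| = 23.80 ✓; ∠ZAJ = 88.20° ✓; |AJ| = 29.70 ✓; ∠AJQ = 58.20° ✓; |JQ| = 16.90 ✓; ∠(JQ, QM) = 90.00° ✓; |QM| = 7.700 ✗.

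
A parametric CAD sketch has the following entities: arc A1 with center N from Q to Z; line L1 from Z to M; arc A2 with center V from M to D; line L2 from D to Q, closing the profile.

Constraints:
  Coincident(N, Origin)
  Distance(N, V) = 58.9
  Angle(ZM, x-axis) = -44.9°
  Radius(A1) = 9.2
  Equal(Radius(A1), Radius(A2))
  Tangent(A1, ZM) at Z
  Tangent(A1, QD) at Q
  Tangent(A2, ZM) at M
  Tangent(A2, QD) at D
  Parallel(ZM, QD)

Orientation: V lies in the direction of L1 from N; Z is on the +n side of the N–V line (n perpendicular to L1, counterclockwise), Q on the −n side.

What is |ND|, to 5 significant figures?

59.614

The slot axis is L1's direction at -44.9°, so u = (cos -44.9°, sin -44.9°) = (0.70834, -0.70587) and n = (−sin -44.9°, cos -44.9°) = (0.70587, 0.70834). N is at the origin and V lies 58.9 along u from N, so V = 58.9·u = (41.721, -41.576). Tangency of A1 to both parallel lines with radius 9.2 puts Z and Q at N ± 9.2·n: Z = (6.4940, 6.5167), Q = (-6.4940, -6.5167). Equal radii place M and D the same way about V: M = V + 9.2·n = (48.215, -35.059), D = V − 9.2·n = (35.227, -48.093). Then |ND| = |D − N| = 59.614.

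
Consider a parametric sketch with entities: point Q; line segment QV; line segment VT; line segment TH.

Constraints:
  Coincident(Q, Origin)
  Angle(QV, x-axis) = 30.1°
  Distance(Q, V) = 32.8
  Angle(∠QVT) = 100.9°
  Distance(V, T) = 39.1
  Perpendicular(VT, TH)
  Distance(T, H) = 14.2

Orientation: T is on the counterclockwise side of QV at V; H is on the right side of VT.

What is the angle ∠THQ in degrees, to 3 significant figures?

44.3°

Q is at the origin; QV runs at 30.1° with length 32.8, so V = 32.8·(cos 30.1°, sin 30.1°) = (28.4, 16.4). ∠QVT = 100.9°, so VT runs at 30.1° + (180° − 100.9°) = 109° from the x-axis; with |VT| = 39.1, T = V + 39.1·(cos 109°, sin 109°) = (15.5, 53.4). VT is perpendicular to TH; with |TH| = 14.2 on the right of VT, H = T + 14.2·(0.944, 0.329) = (28.9, 58.0). Then cos ∠THQ = HT·HQ / (|HT||HQ|), giving 44.3°.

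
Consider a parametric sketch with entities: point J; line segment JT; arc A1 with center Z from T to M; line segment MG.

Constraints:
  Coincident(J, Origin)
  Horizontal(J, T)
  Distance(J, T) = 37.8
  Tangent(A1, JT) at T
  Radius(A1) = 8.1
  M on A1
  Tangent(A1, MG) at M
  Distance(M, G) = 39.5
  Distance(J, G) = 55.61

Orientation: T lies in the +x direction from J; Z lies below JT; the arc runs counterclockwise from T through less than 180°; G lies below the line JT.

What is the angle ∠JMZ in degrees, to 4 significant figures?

166.0°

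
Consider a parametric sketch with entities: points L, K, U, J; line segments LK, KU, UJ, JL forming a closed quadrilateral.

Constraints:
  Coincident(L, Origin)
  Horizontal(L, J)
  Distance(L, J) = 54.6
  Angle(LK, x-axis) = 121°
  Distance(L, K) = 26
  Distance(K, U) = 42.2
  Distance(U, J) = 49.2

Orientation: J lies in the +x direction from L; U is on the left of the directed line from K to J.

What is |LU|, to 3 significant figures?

46.8

L is at the origin; LJ is horizontal with |LJ| = 54.6 and J in +x, so J = (54.6, 0). LK runs at 121.0° with |LK| = 26.0, so K = (-13.4, 22.3). U is determined by |KU| = 42.2 and |UJ| = 49.2 together: it lies at the intersection of circle(K, 42.2) and circle(J, 49.2). With |KJ| = 71.6, the foot of the radical line on KJ is 31.3 from K and the perpendicular offset is √(42.2² − 31.3²) = 28.3. Taking the left-of-KJ solution: U = (25.2, 39.4).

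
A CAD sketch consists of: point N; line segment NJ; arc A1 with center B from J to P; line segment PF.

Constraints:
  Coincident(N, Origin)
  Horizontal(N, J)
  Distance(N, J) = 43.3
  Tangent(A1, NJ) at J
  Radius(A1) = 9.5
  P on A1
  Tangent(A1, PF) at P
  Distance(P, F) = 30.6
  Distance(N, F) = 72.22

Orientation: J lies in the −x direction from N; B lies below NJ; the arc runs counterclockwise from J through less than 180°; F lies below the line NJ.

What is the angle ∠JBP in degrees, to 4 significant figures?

68.10°

N is at the origin; N and J share the same y with |NJ| = 43.3 and J on the −x side, so J = (-43.30, 0.000). Since A1 is tangent to NJ there, BJ ⟂ NJ, so B = J + (0, -9.5) = (-43.30, -9.500). Since BP ⟂ PF (tangency), |BF| = √(9.5² + 30.6²) = 32.04 regardless of where P sits on A1. So F lies on both circle(N, 72.22) and circle(B, 32.04); the below-NJ intersection is F = (-63.53, -34.35). P is the foot of the tangent from F: P = (-52.11, -5.956).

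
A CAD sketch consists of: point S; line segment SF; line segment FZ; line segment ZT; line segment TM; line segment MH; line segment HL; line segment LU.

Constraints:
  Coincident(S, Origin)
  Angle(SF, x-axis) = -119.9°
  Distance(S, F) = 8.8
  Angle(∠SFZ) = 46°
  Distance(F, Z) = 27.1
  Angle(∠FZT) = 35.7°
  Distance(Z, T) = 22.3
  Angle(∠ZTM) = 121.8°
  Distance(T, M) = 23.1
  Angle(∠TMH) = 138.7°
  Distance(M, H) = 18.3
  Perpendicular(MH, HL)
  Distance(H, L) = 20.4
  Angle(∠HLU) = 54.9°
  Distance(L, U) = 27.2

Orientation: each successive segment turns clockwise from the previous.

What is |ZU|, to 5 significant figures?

33.904

MH ⟂ HL, so HL runs at 132.30°; with |HL| = 20.4, L = (-24.217, -15.566). ∠HLU = 54.9° gives LU at 7.2000° from the x-axis; with |LU| = 27.2, U = (2.7686, -12.157). Then |ZU| = |U − Z| = 33.904.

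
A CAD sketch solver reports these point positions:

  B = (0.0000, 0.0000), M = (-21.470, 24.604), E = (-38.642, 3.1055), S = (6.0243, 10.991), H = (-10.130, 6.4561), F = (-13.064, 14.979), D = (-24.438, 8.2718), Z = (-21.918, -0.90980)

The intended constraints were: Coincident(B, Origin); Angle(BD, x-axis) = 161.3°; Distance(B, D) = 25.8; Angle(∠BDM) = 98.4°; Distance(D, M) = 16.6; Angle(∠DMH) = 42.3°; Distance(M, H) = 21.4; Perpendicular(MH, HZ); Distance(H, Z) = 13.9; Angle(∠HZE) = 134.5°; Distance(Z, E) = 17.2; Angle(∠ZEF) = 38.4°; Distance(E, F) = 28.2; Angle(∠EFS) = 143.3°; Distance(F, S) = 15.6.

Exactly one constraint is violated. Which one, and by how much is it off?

Distance(F, S) = 15.6 — off by 3.90.

B = (0.00, 0.00) ✓; BD at 161.3° ✓; |BD| = 25.80 ✓; ∠BDM = 98.40° ✓; |DM| = 16.60 ✓; ∠DMH = 42.30° ✓; |MH| = 21.40 ✓; ∠(MH, HZ) = 90.00° ✓; |HZ| = 13.90 ✓; ∠HZE = 134.5° ✓; |ZE| = 17.20 ✓; ∠ZEF = 38.40° ✓; |EF| = 28.20 ✓; ∠EFS = 143.3° ✓; |FS| = 19.50 ✗.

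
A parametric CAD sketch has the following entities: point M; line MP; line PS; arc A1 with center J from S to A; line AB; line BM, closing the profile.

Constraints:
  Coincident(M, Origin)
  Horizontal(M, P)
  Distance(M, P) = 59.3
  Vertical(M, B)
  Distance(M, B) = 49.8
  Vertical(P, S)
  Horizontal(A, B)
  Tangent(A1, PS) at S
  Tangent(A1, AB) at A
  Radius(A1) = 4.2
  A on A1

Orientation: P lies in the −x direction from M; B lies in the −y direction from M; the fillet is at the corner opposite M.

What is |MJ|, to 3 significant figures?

71.5

M and B share the same x with |MB| = 49.8 and B on the −y side, so B = (0.00, -49.8). The virtual corner opposite M is at (-59.3, -49.8). Since A1 is tangent to PS there, JS ⟂ PS and A1 meets AB tangentially, so JA is at right angles to AB, with radius 4.2, so the center J sits 4.2 in from both sides at J = (-55.1, -45.6). Then |MJ| = |J − M| = 71.5.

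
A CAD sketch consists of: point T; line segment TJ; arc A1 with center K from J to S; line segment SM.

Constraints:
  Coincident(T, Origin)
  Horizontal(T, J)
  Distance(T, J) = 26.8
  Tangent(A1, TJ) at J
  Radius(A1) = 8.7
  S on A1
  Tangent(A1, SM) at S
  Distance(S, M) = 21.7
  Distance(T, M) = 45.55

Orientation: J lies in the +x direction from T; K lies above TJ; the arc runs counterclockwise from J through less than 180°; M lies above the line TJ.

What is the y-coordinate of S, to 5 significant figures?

9.6033

T is at the origin; TJ is horizontal with |TJ| = 26.8 and J on the +x side, so J = (26.800, 0.0000). Tangency of A1 to TJ means the radius KJ is perpendicular to TJ, so K = J + (0, 8.7) = (26.800, 8.7000). Since KS ⟂ SM (tangency), |KM| = √(8.7² + 21.7²) = 23.379 regardless of where S sits on A1. So M lies on both circle(T, 45.55) and circle(K, 23.379); the above-TJ intersection is M = (33.200, 31.186). S is the foot of the tangent from M: S = (35.453, 9.6033).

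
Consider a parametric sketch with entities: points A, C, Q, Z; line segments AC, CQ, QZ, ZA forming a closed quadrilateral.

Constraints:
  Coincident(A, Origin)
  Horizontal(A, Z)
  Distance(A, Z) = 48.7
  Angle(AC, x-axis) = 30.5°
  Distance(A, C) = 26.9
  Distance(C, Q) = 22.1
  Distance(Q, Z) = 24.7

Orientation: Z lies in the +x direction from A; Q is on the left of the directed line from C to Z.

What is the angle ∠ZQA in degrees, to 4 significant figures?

74.71°

Checks: |CQ| = 22.10 ✓; |QZ| = 24.70 ✓.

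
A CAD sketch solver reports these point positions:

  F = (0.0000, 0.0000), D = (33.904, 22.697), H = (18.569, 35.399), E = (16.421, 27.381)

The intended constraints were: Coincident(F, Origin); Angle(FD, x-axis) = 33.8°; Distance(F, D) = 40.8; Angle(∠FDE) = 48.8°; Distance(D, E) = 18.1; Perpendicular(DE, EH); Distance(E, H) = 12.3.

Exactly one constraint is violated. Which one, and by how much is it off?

Distance(E, H) = 12.3 — off by 4.00.

F = (0.00, 0.00) ✓; FD at 33.80° ✓; |FD| = 40.80 ✓; ∠FDE = 48.80° ✓; |DE| = 18.10 ✓; ∠(DE, EH) = 90.00° ✓; |EH| = 8.301 ✗.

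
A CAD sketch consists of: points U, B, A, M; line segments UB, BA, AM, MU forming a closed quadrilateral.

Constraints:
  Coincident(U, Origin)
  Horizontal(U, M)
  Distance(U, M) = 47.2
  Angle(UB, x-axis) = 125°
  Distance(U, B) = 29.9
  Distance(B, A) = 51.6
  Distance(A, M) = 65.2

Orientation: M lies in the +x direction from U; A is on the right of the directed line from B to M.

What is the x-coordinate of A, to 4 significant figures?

-12.21

Checks: UB at 125.0° ✓; |BA| = 51.60 ✓; |AM| = 65.20 ✓.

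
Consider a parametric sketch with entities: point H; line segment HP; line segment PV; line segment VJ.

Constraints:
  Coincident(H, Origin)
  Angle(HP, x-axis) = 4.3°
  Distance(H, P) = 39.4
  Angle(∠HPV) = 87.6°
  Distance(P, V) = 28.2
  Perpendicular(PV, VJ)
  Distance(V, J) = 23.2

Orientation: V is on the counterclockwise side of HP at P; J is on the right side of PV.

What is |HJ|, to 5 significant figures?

67.966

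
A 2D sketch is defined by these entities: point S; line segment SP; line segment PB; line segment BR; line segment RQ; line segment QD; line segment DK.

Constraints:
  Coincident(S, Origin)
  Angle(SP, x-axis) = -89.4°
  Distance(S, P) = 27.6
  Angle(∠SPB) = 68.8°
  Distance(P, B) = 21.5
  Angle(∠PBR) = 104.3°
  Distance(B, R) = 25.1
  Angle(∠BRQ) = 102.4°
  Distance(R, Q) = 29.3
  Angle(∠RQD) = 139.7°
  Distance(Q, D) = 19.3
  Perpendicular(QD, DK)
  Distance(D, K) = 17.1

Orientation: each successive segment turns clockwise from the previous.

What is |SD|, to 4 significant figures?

28.16

∠BRQ = 102.4° gives RQ at 6.100° from the x-axis; with |RQ| = 29.3, Q = (12.05, 8.028). ∠RQD = 139.7° gives QD at -34.20° from the x-axis; with |QD| = 19.3, D = (28.01, -2.820). Then |SD| = |D − S| = 28.16.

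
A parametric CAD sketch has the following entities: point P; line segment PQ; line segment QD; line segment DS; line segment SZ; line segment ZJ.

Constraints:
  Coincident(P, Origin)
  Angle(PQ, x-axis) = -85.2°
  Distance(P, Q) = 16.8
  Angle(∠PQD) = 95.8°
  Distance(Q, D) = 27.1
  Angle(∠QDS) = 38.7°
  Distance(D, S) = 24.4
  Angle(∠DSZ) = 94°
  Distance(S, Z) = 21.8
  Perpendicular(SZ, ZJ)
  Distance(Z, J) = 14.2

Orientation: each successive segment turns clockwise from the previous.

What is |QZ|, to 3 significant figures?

6.77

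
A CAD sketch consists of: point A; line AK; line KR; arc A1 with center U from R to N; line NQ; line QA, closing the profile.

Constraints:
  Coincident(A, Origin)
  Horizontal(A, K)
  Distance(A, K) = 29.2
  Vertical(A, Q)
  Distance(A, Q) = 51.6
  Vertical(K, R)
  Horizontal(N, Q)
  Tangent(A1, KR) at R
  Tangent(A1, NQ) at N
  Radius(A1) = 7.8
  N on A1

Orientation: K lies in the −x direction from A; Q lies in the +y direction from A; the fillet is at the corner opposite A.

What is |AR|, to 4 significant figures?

52.64

A is at the origin; A and K share the same y with |AK| = 29.2 and K on the −x side, so K = (-29.20, 0.000). A and Q share the same x with |AQ| = 51.6 and Q on the +y side, so Q = (0.000, 51.60). The virtual corner opposite A is at (-29.20, 51.60). A1 meets KR tangentially, so UR is at right angles to KR and the tangent condition forces UN to be normal to NQ, with radius 7.8, so the center U sits 7.8 in from both sides at U = (-21.40, 43.80). That places the tangent points at R = (-29.20, 43.80) on KR and N = (-21.40, 51.60) on NQ. Then |AR| = |R − A| = 52.64.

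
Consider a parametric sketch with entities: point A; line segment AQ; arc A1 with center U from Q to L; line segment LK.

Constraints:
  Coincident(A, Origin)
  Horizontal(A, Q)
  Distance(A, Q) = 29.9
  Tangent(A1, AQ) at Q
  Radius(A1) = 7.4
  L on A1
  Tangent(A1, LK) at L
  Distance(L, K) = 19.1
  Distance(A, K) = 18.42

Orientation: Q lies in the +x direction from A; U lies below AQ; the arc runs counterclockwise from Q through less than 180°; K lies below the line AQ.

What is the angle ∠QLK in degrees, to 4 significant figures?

158.7°

A is at the origin; AQ is horizontal with |AQ| = 29.9 and Q on the +x side, so Q = (29.90, 0.000). Since A1 is tangent to AQ there, UQ ⟂ AQ, so U = Q + (0, -7.4) = (29.90, -7.400). Since UL ⟂ LK (tangency), |UK| = √(7.4² + 19.1²) = 20.48 regardless of where L sits on A1. So K lies on both circle(A, 18.42) and circle(U, 20.48); the below-AQ intersection is K = (10.84, -14.89). L is the foot of the tangent from K: L = (24.89, -1.956).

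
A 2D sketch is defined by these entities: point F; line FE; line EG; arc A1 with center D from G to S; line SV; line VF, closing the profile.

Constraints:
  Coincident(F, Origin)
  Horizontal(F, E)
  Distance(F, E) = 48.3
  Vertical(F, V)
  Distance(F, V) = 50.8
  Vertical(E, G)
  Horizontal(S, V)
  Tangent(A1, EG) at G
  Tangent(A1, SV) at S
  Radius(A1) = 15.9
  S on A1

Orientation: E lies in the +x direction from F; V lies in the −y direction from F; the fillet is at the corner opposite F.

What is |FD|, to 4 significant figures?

47.62

F is at the origin; F and E share the same y with |FE| = 48.3 and E on the +x side, so E = (48.30, 0.000). FV is vertical with |FV| = 50.8 and V on the −y side, so V = (0.000, -50.80). The virtual corner opposite F is at (48.30, -50.80). The tangent condition forces DG to be normal to EG and since A1 is tangent to SV there, DS ⟂ SV, with radius 15.9, so the center D sits 15.9 in from both sides at D = (32.40, -34.90). Then |FD| = |D − F| = 47.62.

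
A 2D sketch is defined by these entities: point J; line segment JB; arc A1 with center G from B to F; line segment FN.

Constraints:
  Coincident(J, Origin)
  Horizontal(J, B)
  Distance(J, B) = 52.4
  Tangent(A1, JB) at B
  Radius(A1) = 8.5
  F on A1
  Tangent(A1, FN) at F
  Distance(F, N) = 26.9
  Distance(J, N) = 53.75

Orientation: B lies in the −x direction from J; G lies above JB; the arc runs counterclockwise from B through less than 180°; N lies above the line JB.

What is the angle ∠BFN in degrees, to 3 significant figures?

138°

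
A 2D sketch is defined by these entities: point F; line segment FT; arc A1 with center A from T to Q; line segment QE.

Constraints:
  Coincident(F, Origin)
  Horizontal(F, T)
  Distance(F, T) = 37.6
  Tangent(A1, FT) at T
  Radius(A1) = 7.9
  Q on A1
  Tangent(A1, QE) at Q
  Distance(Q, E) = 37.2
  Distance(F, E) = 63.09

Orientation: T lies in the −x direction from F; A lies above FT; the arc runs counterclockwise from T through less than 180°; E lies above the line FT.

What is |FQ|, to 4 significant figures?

32.10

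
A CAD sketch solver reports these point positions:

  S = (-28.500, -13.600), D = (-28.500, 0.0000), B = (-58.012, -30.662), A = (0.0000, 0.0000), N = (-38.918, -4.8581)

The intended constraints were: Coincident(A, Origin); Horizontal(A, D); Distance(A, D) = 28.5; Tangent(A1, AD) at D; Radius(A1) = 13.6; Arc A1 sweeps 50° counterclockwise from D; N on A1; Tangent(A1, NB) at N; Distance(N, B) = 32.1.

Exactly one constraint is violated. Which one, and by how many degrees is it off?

Tangent(A1, NB) at N — off by 3.50°.

A = (0.00, 0.00) ✓; A.y = 0.00, D.y = 0.00 ✓; |AD| = 28.50 ✓; ∠(SD, DA) = 90.00° ✓; |SD| = 13.60 ✓; bearing(S→N) − bearing(S→D) = 50.00° ✓; |SN| = 13.60 ✓; ∠(SN, NB) = 86.50° ✗; |NB| = 32.10 ✓.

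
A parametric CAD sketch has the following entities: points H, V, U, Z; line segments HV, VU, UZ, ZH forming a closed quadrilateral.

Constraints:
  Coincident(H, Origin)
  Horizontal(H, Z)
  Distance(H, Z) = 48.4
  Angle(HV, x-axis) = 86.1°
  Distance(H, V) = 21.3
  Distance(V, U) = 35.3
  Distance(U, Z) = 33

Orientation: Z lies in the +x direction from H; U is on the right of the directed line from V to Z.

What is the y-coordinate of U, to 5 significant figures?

-10.399

Checks: |VU| = 35.30 ✓; |UZ| = 33.00 ✓.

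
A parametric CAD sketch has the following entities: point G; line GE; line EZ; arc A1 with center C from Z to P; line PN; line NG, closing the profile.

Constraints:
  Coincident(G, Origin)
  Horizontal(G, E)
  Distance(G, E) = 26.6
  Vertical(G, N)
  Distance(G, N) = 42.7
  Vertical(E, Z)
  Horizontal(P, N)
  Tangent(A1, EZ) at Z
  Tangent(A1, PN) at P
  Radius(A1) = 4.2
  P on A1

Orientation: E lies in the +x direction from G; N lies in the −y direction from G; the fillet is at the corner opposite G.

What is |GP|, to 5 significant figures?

48.219

G is at the origin; GE is horizontal with |GE| = 26.6 and E on the +x side, so E = (26.600, 0.0000). GN is vertical with |GN| = 42.7 and N on the −y side, so N = (0.0000, -42.700). The virtual corner opposite G is at (26.600, -42.700). Tangency of A1 to EZ means the radius CZ is perpendicular to EZ and A1 meets PN tangentially, so CP is at right angles to PN, with radius 4.2, so the center C sits 4.2 in from both sides at C = (22.400, -38.500). That places the tangent points at Z = (26.600, -38.500) on EZ and P = (22.400, -42.700) on PN. Then |GP| = |P − G| = 48.219.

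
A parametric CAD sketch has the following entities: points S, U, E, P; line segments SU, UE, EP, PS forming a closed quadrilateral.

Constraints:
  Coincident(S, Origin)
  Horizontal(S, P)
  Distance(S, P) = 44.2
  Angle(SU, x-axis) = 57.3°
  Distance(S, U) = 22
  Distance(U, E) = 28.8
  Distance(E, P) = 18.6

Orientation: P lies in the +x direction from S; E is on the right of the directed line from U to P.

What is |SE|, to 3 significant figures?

27.4

S is at the origin; S and P share the same y with |SP| = 44.2 and P in +x, so P = (44.2, 0). SU runs at 57.3° with |SU| = 22.0, so U = (11.9, 18.5). E is determined by |UE| = 28.8 and |EP| = 18.6 together: it lies at the intersection of circle(U, 28.8) and circle(P, 18.6). With |UP| = 37.2, the foot of the radical line on UP is 25.1 from U and the perpendicular offset is √(28.8² − 25.1²) = 14.1. Taking the right-of-UP solution: E = (26.7, -6.20).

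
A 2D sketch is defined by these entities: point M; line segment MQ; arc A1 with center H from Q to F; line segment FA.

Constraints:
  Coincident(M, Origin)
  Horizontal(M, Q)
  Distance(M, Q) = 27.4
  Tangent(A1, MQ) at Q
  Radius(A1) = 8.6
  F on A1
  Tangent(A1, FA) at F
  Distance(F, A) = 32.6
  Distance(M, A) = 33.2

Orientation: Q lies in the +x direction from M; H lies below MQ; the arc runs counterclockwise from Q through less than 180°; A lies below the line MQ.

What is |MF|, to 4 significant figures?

20.37

Checks: ∠(HQ, QM) = 90.00° ✓; |HQ| = 8.600 ✓; |HF| = 8.600 ✓; ∠(HF, FA) = 90.00° ✓; |FA| = 32.60 ✓; |MA| = 33.20 ✓.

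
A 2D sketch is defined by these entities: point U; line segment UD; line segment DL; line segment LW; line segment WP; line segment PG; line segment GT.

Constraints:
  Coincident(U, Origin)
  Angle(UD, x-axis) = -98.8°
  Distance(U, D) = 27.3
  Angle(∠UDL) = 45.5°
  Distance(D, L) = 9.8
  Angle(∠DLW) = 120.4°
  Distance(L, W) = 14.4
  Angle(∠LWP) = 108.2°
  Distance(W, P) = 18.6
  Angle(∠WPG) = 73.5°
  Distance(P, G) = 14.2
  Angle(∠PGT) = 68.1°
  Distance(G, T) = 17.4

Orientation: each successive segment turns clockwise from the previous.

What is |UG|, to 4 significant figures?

22.49

U is at the origin; UD runs at -98.8° with length 27.3, so D = (-4.177, -26.98). ∠UDL = 45.5° gives DL at 126.7° from the x-axis; with |DL| = 9.8, L = (-10.03, -19.12). ∠DLW = 120.4° gives LW at 67.10° from the x-axis; with |LW| = 14.4, W = (-4.430, -5.856). ∠LWP = 108.2° gives WP at -4.700° from the x-axis; with |WP| = 18.6, P = (14.11, -7.380). ∠WPG = 73.5° gives PG at -111.2° from the x-axis; with |PG| = 14.2, G = (8.973, -20.62). Then |UG| = |G − U| = 22.49.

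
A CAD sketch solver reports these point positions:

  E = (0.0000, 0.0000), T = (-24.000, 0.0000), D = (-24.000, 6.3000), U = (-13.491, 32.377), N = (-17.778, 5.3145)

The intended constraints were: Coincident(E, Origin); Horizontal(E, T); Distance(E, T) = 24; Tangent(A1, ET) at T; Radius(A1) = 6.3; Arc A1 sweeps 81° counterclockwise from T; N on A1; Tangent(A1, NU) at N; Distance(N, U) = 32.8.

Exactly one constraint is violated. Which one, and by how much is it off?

Distance(N, U) = 32.8 — off by 5.40.

E = (0.00, 0.00) ✓; E.y = 0.00, T.y = 0.00 ✓; |ET| = 24.00 ✓; ∠(DT, TE) = 90.00° ✓; |DT| = 6.300 ✓; bearing(D→N) − bearing(D→T) = 81.00° ✓; |DN| = 6.300 ✓; ∠(DN, NU) = 90.00° ✓; |NU| = 27.40 ✗.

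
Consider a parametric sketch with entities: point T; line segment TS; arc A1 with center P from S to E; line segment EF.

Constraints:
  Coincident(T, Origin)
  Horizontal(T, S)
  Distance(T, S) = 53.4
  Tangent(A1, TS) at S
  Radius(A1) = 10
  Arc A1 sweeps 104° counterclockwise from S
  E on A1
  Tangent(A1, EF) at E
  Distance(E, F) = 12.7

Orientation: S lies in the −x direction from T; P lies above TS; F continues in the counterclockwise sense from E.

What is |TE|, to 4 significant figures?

45.43

A1 meets TS tangentially, so PS is at right angles to TS, so P = S + (0, 10) = (-53.40, 10.00). On A1, S sits at bearing -90° from P; a 104° counterclockwise sweep puts E at bearing 14°, so E = P + 10.0·(cos 14°, sin 14°) = (-43.70, 12.42). Then |TE| = |E − T| = 45.43.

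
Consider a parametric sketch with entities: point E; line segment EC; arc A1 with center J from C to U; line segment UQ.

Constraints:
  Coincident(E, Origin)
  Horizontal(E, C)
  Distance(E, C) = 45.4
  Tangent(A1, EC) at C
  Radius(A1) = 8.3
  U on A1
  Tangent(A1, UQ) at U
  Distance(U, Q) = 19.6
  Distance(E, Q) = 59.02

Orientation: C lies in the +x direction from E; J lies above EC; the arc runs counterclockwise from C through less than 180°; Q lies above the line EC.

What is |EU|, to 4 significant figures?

54.43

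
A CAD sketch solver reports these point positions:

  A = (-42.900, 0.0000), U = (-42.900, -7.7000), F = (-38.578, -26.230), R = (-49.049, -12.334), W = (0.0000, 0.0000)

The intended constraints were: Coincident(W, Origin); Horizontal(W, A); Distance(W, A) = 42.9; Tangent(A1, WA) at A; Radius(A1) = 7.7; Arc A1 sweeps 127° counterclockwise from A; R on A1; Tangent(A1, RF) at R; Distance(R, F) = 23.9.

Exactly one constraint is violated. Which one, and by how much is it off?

Distance(R, F) = 23.9 — off by 6.50.

W = (0.00, 0.00) ✓; W.y = 0.00, A.y = 0.00 ✓; |WA| = 42.90 ✓; ∠(UA, AW) = 90.00° ✓; |UA| = 7.700 ✓; bearing(U→R) − bearing(U→A) = 127.0° ✓; |UR| = 7.700 ✓; ∠(UR, RF) = 90.00° ✓; |RF| = 17.40 ✗.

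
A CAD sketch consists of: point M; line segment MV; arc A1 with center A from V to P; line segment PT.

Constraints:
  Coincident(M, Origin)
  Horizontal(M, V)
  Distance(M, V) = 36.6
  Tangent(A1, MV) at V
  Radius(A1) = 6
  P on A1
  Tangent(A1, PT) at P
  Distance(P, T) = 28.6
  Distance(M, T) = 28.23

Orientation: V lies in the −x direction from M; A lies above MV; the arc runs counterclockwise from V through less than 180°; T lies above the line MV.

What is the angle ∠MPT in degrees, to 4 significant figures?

55.18°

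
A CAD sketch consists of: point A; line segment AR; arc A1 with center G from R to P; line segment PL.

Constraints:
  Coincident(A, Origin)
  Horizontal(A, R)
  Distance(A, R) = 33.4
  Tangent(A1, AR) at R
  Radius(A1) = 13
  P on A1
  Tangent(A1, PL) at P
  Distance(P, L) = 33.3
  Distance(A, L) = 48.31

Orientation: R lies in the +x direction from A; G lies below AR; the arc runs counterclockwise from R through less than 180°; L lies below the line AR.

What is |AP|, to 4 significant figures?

23.64

A is at the origin; A and R share the same y with |AR| = 33.4 and R on the +x side, so R = (33.40, 0.000). The tangent condition forces GR to be normal to AR, so G = R + (0, -13) = (33.40, -13.00). Since GP ⟂ PL (tangency), |GL| = √(13.0² + 33.3²) = 35.75 regardless of where P sits on A1. So L lies on both circle(A, 48.31) and circle(G, 35.75); the below-AR intersection is L = (17.51, -45.02). P is the foot of the tangent from L: P = (20.45, -11.85).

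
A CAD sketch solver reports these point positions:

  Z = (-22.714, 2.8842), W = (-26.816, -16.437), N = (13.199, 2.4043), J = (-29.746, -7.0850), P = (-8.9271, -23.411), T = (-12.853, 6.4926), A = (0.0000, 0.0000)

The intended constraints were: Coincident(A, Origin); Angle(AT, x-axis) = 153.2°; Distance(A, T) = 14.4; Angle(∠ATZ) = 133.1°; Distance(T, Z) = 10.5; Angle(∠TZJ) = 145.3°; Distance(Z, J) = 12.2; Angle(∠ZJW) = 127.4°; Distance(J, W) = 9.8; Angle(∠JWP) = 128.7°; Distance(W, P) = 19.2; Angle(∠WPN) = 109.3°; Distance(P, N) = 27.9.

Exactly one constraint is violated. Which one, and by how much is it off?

Distance(P, N) = 27.9 — off by 6.10.

A = (0.00, 0.00) ✓; AT at 153.2° ✓; |AT| = 14.40 ✓; ∠ATZ = 133.1° ✓; |TZ| = 10.50 ✓; ∠TZJ = 145.3° ✓; |ZJ| = 12.20 ✓; ∠ZJW = 127.4° ✓; |JW| = 9.800 ✓; ∠JWP = 128.7° ✓; |WP| = 19.20 ✓; ∠WPN = 109.3° ✓; |PN| = 34.00 ✗.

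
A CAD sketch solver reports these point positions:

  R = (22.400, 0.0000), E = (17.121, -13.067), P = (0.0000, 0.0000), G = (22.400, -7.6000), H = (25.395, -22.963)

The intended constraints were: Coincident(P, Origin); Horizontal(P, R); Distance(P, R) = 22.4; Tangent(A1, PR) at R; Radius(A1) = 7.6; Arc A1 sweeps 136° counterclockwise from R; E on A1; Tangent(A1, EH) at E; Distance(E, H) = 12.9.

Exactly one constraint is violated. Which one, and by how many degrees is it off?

Tangent(A1, EH) at E — off by 6.10°.

P = (0.00, 0.00) ✓; P.y = 0.00, R.y = 0.00 ✓; |PR| = 22.40 ✓; ∠(GR, RP) = 90.00° ✓; |GR| = 7.600 ✓; bearing(G→E) − bearing(G→R) = 136.0° ✓; |GE| = 7.600 ✓; ∠(GE, EH) = 96.10° ✗; |EH| = 12.90 ✓.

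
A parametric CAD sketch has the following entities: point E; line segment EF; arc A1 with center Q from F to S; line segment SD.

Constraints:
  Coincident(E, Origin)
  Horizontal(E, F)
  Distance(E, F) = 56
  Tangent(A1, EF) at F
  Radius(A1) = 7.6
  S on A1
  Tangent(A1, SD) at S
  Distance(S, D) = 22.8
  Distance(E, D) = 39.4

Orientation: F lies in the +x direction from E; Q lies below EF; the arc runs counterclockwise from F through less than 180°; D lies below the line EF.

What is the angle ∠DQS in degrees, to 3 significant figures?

71.6°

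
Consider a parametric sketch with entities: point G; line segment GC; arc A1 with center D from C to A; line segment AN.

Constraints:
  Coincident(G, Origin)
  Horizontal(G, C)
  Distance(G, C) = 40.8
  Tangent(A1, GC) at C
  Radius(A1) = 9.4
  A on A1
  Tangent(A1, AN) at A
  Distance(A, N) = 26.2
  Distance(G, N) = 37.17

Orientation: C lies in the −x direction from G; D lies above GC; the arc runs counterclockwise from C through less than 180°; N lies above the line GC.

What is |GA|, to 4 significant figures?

32.64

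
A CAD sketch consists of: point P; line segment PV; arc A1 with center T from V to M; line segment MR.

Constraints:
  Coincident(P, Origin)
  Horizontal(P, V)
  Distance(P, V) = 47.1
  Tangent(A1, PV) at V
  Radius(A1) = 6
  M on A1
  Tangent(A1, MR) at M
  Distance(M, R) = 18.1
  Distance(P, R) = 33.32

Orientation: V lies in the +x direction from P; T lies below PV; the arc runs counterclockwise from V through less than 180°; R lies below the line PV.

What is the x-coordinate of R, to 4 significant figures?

30.01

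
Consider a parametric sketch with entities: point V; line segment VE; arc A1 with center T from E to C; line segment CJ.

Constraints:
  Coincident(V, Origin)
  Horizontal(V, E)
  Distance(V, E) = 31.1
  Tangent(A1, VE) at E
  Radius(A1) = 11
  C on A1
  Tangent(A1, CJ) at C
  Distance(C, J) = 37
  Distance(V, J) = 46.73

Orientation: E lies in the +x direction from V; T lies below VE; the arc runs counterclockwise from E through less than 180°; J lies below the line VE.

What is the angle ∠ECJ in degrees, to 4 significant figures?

140.9°

V is at the origin; VE is horizontal with |VE| = 31.1 and E on the +x side, so E = (31.10, 0.000). Since A1 is tangent to VE there, TE ⟂ VE, so T = E + (0, -11) = (31.10, -11.00). Since TC ⟂ CJ (tangency), |TJ| = √(11.0² + 37.0²) = 38.60 regardless of where C sits on A1. So J lies on both circle(V, 46.73) and circle(T, 38.60); the below-VE intersection is J = (12.75, -44.96). C is the foot of the tangent from J: C = (20.33, -8.744).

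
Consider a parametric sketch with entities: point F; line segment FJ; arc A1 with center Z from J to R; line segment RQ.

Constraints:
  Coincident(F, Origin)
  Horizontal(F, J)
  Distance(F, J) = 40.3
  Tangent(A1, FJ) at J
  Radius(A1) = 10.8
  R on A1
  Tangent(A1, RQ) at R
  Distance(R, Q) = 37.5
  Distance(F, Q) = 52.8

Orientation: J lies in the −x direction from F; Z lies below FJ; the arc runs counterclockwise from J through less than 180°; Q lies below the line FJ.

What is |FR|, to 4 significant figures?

51.75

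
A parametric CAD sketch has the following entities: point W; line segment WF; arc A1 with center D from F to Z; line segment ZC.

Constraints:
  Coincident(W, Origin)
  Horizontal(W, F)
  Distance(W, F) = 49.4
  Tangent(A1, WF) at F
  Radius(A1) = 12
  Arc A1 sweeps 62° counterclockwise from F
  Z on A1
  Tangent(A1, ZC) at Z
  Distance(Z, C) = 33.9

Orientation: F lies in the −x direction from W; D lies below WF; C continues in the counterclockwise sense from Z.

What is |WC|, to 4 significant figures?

84.14

W is at the origin; W and F share the same y with |WF| = 49.4 and F on the −x side, so F = (-49.40, 0.000). Tangency of A1 to WF means the radius DF is perpendicular to WF, so D = F + (0, -12) = (-49.40, -12.00). On A1, F sits at bearing 90° from D; a 62° counterclockwise sweep puts Z at bearing 152°, so Z = D + 12.0·(cos 152°, sin 152°) = (-60.00, -6.366). Since A1 is tangent to ZC there, DZ ⟂ ZC, so ZC runs along (−sin 152°, cos 152°); with |ZC| = 33.9, C = (-75.91, -36.30). Then |WC| = |C − W| = 84.14.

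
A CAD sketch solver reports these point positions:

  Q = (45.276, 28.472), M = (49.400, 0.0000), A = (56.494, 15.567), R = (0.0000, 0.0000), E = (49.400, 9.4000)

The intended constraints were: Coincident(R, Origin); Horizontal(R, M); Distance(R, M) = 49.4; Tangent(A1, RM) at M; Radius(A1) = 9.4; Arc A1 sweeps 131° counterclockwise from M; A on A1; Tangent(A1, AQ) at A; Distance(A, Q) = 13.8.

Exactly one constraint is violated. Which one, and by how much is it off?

Distance(A, Q) = 13.8 — off by 3.30.

R = (0.00, 0.00) ✓; R.y = 0.00, M.y = 0.00 ✓; |RM| = 49.40 ✓; ∠(EM, MR) = 90.00° ✓; |EM| = 9.400 ✓; bearing(E→A) − bearing(E→M) = 131.0° ✓; |EA| = 9.400 ✓; ∠(EA, AQ) = 90.00° ✓; |AQ| = 17.10 ✗.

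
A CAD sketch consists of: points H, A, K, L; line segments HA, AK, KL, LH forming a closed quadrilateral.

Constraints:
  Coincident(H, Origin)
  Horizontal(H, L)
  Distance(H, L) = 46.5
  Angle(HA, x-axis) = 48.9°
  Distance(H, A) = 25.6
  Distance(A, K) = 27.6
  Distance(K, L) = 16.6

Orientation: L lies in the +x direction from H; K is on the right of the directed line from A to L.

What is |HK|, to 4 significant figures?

30.92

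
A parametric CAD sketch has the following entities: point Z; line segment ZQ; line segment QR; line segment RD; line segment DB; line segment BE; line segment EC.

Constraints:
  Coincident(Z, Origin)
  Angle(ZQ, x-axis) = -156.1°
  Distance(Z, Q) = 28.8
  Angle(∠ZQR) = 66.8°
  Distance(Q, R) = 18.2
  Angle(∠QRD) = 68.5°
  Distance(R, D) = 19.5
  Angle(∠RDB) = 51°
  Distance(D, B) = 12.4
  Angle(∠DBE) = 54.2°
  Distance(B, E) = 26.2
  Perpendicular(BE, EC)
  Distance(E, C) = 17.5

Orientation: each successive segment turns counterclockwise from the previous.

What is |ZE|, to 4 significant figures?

25.49

Z is at the origin; ZQ runs at -156.1° with length 28.8, so Q = (-26.33, -11.67). ∠ZQR = 66.8° gives QR at -42.90° from the x-axis; with |QR| = 18.2, R = (-13.00, -24.06). ∠QRD = 68.5° gives RD at 68.60° from the x-axis; with |RD| = 19.5, D = (-5.883, -5.902). ∠RDB = 51.0° gives DB at -162.4° from the x-axis; with |DB| = 12.4, B = (-17.70, -9.651). ∠DBE = 54.2° gives BE at -36.60° from the x-axis; with |BE| = 26.2, E = (3.331, -25.27). Then |ZE| = |E − Z| = 25.49.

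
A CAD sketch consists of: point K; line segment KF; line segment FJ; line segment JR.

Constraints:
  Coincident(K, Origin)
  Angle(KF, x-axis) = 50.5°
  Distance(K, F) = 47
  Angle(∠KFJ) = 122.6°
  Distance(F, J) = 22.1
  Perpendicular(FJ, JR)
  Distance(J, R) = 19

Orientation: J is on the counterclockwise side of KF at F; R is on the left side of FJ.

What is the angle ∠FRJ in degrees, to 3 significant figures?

49.3°

K is at the origin; KF runs at 50.5° with length 47.0, so F = 47.0·(cos 50.5°, sin 50.5°) = (29.9, 36.3). ∠KFJ = 122.6°, so FJ runs at 50.5° + (180° − 122.6°) = 108° from the x-axis; with |FJ| = 22.1, J = F + 22.1·(cos 108°, sin 108°) = (23.1, 57.3). FJ is perpendicular to JR; with |JR| = 19.0 on the left of FJ, R = J + 19.0·(-0.952, -0.307) = (5.02, 51.5). Then cos ∠FRJ = RF·RJ / (|RF||RJ|), giving 49.3°.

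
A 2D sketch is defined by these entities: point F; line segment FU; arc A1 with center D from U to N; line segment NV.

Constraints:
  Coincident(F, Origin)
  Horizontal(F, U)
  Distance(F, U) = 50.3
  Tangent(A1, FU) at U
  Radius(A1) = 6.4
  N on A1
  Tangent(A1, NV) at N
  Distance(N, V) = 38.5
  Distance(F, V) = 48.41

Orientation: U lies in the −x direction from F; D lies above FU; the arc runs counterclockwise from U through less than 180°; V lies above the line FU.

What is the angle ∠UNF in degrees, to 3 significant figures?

142°

Checks: |DN| = 6.400 ✓; ∠(DN, NV) = 90.00° ✓; |NV| = 38.50 ✓; |FV| = 48.41 ✓.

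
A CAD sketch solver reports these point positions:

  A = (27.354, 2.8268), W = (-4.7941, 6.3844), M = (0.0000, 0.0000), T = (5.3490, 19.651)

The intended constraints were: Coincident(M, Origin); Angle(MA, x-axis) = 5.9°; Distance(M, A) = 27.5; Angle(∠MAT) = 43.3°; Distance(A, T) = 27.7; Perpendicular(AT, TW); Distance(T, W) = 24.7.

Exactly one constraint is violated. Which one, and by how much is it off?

Distance(T, W) = 24.7 — off by 8.00.

M = (0.00, 0.00) ✓; MA at 5.900° ✓; |MA| = 27.50 ✓; ∠MAT = 43.30° ✓; |AT| = 27.70 ✓; ∠(AT, TW) = 90.00° ✓; |TW| = 16.70 ✗.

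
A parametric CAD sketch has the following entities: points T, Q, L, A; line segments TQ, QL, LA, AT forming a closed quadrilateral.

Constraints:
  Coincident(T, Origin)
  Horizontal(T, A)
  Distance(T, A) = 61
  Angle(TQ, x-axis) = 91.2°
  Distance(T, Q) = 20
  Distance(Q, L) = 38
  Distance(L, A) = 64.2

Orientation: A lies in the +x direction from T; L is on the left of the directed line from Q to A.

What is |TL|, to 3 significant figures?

55.3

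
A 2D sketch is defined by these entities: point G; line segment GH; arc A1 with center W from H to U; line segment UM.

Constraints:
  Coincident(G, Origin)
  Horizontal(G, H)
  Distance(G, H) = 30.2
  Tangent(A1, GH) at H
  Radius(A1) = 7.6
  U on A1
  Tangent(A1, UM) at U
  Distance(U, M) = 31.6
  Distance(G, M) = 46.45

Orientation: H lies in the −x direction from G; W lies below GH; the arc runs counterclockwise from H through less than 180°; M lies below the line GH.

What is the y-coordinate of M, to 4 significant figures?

-39.57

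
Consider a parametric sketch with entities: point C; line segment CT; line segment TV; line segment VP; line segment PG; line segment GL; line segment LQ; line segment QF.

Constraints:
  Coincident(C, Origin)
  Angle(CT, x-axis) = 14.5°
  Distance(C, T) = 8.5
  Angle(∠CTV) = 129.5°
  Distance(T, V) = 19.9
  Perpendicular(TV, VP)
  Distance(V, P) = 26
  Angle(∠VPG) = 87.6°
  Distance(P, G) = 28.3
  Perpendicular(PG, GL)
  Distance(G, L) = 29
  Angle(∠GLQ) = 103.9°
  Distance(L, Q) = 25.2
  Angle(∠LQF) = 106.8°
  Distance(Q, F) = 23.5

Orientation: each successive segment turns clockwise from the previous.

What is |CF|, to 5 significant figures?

34.438

C is at the origin; CT runs at 14.5° with length 8.5, so T = (8.2293, 2.1282). ∠CTV = 129.5° gives TV at -36.000° from the x-axis; with |TV| = 19.9, V = (24.329, -9.5687). The perpendicularity gives VP at right angles to TV, so VP runs at -126.00°; with |VP| = 26.0, P = (9.0463, -30.603). ∠VPG = 87.6° gives PG at 141.60° from the x-axis; with |PG| = 28.3, G = (-13.132, -13.025). PG ⟂ GL, so GL runs at 51.600°; with |GL| = 29.0, L = (4.8810, 9.7025). ∠GLQ = 103.9° gives LQ at -24.500° from the x-axis; with |LQ| = 25.2, Q = (27.812, -0.74782). ∠LQF = 106.8° gives QF at -97.700° from the x-axis; with |QF| = 23.5, F = (24.663, -24.036). Then |CF| = |F − C| = 34.438.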